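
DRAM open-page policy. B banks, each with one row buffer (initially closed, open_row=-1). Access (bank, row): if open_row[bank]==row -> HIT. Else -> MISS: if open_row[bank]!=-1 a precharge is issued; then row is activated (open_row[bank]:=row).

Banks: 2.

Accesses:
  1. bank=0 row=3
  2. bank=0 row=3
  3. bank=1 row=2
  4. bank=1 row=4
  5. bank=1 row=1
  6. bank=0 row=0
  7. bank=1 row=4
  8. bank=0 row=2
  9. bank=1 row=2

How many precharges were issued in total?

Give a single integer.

Acc 1: bank0 row3 -> MISS (open row3); precharges=0
Acc 2: bank0 row3 -> HIT
Acc 3: bank1 row2 -> MISS (open row2); precharges=0
Acc 4: bank1 row4 -> MISS (open row4); precharges=1
Acc 5: bank1 row1 -> MISS (open row1); precharges=2
Acc 6: bank0 row0 -> MISS (open row0); precharges=3
Acc 7: bank1 row4 -> MISS (open row4); precharges=4
Acc 8: bank0 row2 -> MISS (open row2); precharges=5
Acc 9: bank1 row2 -> MISS (open row2); precharges=6

Answer: 6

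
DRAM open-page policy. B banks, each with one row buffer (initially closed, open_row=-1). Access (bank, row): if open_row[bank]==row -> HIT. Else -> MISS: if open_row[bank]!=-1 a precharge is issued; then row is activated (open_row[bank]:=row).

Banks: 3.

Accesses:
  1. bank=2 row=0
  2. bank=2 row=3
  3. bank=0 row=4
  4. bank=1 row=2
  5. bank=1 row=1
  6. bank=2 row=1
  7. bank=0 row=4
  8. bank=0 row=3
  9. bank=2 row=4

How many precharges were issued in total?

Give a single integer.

Answer: 5

Derivation:
Acc 1: bank2 row0 -> MISS (open row0); precharges=0
Acc 2: bank2 row3 -> MISS (open row3); precharges=1
Acc 3: bank0 row4 -> MISS (open row4); precharges=1
Acc 4: bank1 row2 -> MISS (open row2); precharges=1
Acc 5: bank1 row1 -> MISS (open row1); precharges=2
Acc 6: bank2 row1 -> MISS (open row1); precharges=3
Acc 7: bank0 row4 -> HIT
Acc 8: bank0 row3 -> MISS (open row3); precharges=4
Acc 9: bank2 row4 -> MISS (open row4); precharges=5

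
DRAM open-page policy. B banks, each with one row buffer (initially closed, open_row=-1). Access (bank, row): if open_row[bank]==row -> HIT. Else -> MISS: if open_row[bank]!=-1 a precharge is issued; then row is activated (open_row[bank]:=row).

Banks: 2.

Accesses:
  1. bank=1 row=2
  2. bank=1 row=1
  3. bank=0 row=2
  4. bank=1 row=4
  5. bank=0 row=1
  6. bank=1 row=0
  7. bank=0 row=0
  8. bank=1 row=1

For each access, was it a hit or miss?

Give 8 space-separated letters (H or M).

Answer: M M M M M M M M

Derivation:
Acc 1: bank1 row2 -> MISS (open row2); precharges=0
Acc 2: bank1 row1 -> MISS (open row1); precharges=1
Acc 3: bank0 row2 -> MISS (open row2); precharges=1
Acc 4: bank1 row4 -> MISS (open row4); precharges=2
Acc 5: bank0 row1 -> MISS (open row1); precharges=3
Acc 6: bank1 row0 -> MISS (open row0); precharges=4
Acc 7: bank0 row0 -> MISS (open row0); precharges=5
Acc 8: bank1 row1 -> MISS (open row1); precharges=6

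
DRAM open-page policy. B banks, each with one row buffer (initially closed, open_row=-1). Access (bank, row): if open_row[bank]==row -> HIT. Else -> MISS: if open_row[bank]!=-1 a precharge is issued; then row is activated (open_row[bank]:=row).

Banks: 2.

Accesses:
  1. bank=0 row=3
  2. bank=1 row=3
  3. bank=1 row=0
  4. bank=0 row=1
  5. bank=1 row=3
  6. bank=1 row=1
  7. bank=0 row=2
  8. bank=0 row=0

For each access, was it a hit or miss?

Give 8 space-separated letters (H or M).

Answer: M M M M M M M M

Derivation:
Acc 1: bank0 row3 -> MISS (open row3); precharges=0
Acc 2: bank1 row3 -> MISS (open row3); precharges=0
Acc 3: bank1 row0 -> MISS (open row0); precharges=1
Acc 4: bank0 row1 -> MISS (open row1); precharges=2
Acc 5: bank1 row3 -> MISS (open row3); precharges=3
Acc 6: bank1 row1 -> MISS (open row1); precharges=4
Acc 7: bank0 row2 -> MISS (open row2); precharges=5
Acc 8: bank0 row0 -> MISS (open row0); precharges=6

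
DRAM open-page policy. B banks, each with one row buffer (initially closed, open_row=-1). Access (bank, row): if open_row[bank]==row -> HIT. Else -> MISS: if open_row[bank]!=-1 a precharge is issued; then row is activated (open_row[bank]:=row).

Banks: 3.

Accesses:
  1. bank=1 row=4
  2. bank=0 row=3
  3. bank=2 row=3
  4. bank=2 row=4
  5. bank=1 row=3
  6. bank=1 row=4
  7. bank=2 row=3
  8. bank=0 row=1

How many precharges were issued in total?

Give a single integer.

Acc 1: bank1 row4 -> MISS (open row4); precharges=0
Acc 2: bank0 row3 -> MISS (open row3); precharges=0
Acc 3: bank2 row3 -> MISS (open row3); precharges=0
Acc 4: bank2 row4 -> MISS (open row4); precharges=1
Acc 5: bank1 row3 -> MISS (open row3); precharges=2
Acc 6: bank1 row4 -> MISS (open row4); precharges=3
Acc 7: bank2 row3 -> MISS (open row3); precharges=4
Acc 8: bank0 row1 -> MISS (open row1); precharges=5

Answer: 5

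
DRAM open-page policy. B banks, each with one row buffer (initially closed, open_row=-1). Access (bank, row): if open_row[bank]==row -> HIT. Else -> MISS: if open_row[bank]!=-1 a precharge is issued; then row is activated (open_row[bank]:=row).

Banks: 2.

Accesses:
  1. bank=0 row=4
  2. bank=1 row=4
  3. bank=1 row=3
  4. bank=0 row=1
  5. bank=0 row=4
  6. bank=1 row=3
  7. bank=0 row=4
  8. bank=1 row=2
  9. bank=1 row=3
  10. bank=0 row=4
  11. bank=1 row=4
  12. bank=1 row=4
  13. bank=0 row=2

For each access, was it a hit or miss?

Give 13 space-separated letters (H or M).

Acc 1: bank0 row4 -> MISS (open row4); precharges=0
Acc 2: bank1 row4 -> MISS (open row4); precharges=0
Acc 3: bank1 row3 -> MISS (open row3); precharges=1
Acc 4: bank0 row1 -> MISS (open row1); precharges=2
Acc 5: bank0 row4 -> MISS (open row4); precharges=3
Acc 6: bank1 row3 -> HIT
Acc 7: bank0 row4 -> HIT
Acc 8: bank1 row2 -> MISS (open row2); precharges=4
Acc 9: bank1 row3 -> MISS (open row3); precharges=5
Acc 10: bank0 row4 -> HIT
Acc 11: bank1 row4 -> MISS (open row4); precharges=6
Acc 12: bank1 row4 -> HIT
Acc 13: bank0 row2 -> MISS (open row2); precharges=7

Answer: M M M M M H H M M H M H M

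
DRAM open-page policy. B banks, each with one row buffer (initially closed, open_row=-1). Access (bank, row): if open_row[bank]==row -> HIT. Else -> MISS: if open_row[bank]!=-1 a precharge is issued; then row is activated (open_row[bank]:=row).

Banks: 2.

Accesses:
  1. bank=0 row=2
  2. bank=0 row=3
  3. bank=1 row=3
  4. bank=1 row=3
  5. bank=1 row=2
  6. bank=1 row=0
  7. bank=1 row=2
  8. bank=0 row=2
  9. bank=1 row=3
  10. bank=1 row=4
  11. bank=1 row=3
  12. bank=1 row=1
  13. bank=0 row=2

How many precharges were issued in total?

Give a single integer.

Acc 1: bank0 row2 -> MISS (open row2); precharges=0
Acc 2: bank0 row3 -> MISS (open row3); precharges=1
Acc 3: bank1 row3 -> MISS (open row3); precharges=1
Acc 4: bank1 row3 -> HIT
Acc 5: bank1 row2 -> MISS (open row2); precharges=2
Acc 6: bank1 row0 -> MISS (open row0); precharges=3
Acc 7: bank1 row2 -> MISS (open row2); precharges=4
Acc 8: bank0 row2 -> MISS (open row2); precharges=5
Acc 9: bank1 row3 -> MISS (open row3); precharges=6
Acc 10: bank1 row4 -> MISS (open row4); precharges=7
Acc 11: bank1 row3 -> MISS (open row3); precharges=8
Acc 12: bank1 row1 -> MISS (open row1); precharges=9
Acc 13: bank0 row2 -> HIT

Answer: 9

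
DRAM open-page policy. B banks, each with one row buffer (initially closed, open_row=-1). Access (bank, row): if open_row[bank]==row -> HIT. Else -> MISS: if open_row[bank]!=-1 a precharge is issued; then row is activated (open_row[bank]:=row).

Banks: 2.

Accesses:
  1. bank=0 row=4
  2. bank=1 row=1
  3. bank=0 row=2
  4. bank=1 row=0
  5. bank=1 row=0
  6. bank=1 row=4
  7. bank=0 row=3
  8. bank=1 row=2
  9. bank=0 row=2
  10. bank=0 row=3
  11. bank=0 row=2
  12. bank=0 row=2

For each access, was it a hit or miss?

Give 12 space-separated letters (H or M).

Answer: M M M M H M M M M M M H

Derivation:
Acc 1: bank0 row4 -> MISS (open row4); precharges=0
Acc 2: bank1 row1 -> MISS (open row1); precharges=0
Acc 3: bank0 row2 -> MISS (open row2); precharges=1
Acc 4: bank1 row0 -> MISS (open row0); precharges=2
Acc 5: bank1 row0 -> HIT
Acc 6: bank1 row4 -> MISS (open row4); precharges=3
Acc 7: bank0 row3 -> MISS (open row3); precharges=4
Acc 8: bank1 row2 -> MISS (open row2); precharges=5
Acc 9: bank0 row2 -> MISS (open row2); precharges=6
Acc 10: bank0 row3 -> MISS (open row3); precharges=7
Acc 11: bank0 row2 -> MISS (open row2); precharges=8
Acc 12: bank0 row2 -> HIT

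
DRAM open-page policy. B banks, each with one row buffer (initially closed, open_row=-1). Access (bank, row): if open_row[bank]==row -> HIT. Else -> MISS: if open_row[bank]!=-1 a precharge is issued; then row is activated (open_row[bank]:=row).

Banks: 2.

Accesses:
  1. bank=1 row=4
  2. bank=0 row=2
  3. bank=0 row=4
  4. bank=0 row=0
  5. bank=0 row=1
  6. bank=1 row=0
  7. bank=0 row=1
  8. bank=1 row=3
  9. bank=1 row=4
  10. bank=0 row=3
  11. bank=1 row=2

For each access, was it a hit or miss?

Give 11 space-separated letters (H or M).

Answer: M M M M M M H M M M M

Derivation:
Acc 1: bank1 row4 -> MISS (open row4); precharges=0
Acc 2: bank0 row2 -> MISS (open row2); precharges=0
Acc 3: bank0 row4 -> MISS (open row4); precharges=1
Acc 4: bank0 row0 -> MISS (open row0); precharges=2
Acc 5: bank0 row1 -> MISS (open row1); precharges=3
Acc 6: bank1 row0 -> MISS (open row0); precharges=4
Acc 7: bank0 row1 -> HIT
Acc 8: bank1 row3 -> MISS (open row3); precharges=5
Acc 9: bank1 row4 -> MISS (open row4); precharges=6
Acc 10: bank0 row3 -> MISS (open row3); precharges=7
Acc 11: bank1 row2 -> MISS (open row2); precharges=8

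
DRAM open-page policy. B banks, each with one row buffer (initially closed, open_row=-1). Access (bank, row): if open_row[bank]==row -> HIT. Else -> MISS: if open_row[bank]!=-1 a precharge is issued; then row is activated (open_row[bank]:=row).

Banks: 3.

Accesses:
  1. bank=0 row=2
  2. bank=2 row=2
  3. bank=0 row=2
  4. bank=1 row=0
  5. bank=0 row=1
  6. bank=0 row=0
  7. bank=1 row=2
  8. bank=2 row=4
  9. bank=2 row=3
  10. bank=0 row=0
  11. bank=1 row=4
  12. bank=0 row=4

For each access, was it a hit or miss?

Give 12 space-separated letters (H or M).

Acc 1: bank0 row2 -> MISS (open row2); precharges=0
Acc 2: bank2 row2 -> MISS (open row2); precharges=0
Acc 3: bank0 row2 -> HIT
Acc 4: bank1 row0 -> MISS (open row0); precharges=0
Acc 5: bank0 row1 -> MISS (open row1); precharges=1
Acc 6: bank0 row0 -> MISS (open row0); precharges=2
Acc 7: bank1 row2 -> MISS (open row2); precharges=3
Acc 8: bank2 row4 -> MISS (open row4); precharges=4
Acc 9: bank2 row3 -> MISS (open row3); precharges=5
Acc 10: bank0 row0 -> HIT
Acc 11: bank1 row4 -> MISS (open row4); precharges=6
Acc 12: bank0 row4 -> MISS (open row4); precharges=7

Answer: M M H M M M M M M H M M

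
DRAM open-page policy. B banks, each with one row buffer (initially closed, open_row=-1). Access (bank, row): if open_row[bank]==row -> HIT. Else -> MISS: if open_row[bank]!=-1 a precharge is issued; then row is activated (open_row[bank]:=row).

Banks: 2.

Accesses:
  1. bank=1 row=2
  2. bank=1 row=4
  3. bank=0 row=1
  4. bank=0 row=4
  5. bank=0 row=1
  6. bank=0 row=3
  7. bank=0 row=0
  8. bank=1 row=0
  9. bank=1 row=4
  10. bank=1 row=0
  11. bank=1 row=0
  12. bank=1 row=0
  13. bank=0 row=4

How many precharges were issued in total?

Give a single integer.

Answer: 9

Derivation:
Acc 1: bank1 row2 -> MISS (open row2); precharges=0
Acc 2: bank1 row4 -> MISS (open row4); precharges=1
Acc 3: bank0 row1 -> MISS (open row1); precharges=1
Acc 4: bank0 row4 -> MISS (open row4); precharges=2
Acc 5: bank0 row1 -> MISS (open row1); precharges=3
Acc 6: bank0 row3 -> MISS (open row3); precharges=4
Acc 7: bank0 row0 -> MISS (open row0); precharges=5
Acc 8: bank1 row0 -> MISS (open row0); precharges=6
Acc 9: bank1 row4 -> MISS (open row4); precharges=7
Acc 10: bank1 row0 -> MISS (open row0); precharges=8
Acc 11: bank1 row0 -> HIT
Acc 12: bank1 row0 -> HIT
Acc 13: bank0 row4 -> MISS (open row4); precharges=9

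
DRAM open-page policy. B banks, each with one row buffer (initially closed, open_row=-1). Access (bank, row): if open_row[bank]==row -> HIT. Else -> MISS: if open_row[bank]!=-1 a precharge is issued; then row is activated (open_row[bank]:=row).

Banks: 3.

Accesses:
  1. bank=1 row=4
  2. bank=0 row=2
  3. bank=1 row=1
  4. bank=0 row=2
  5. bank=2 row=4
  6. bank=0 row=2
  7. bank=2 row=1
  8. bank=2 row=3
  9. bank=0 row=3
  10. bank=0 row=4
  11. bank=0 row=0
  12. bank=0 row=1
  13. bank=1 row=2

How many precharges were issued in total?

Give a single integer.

Answer: 8

Derivation:
Acc 1: bank1 row4 -> MISS (open row4); precharges=0
Acc 2: bank0 row2 -> MISS (open row2); precharges=0
Acc 3: bank1 row1 -> MISS (open row1); precharges=1
Acc 4: bank0 row2 -> HIT
Acc 5: bank2 row4 -> MISS (open row4); precharges=1
Acc 6: bank0 row2 -> HIT
Acc 7: bank2 row1 -> MISS (open row1); precharges=2
Acc 8: bank2 row3 -> MISS (open row3); precharges=3
Acc 9: bank0 row3 -> MISS (open row3); precharges=4
Acc 10: bank0 row4 -> MISS (open row4); precharges=5
Acc 11: bank0 row0 -> MISS (open row0); precharges=6
Acc 12: bank0 row1 -> MISS (open row1); precharges=7
Acc 13: bank1 row2 -> MISS (open row2); precharges=8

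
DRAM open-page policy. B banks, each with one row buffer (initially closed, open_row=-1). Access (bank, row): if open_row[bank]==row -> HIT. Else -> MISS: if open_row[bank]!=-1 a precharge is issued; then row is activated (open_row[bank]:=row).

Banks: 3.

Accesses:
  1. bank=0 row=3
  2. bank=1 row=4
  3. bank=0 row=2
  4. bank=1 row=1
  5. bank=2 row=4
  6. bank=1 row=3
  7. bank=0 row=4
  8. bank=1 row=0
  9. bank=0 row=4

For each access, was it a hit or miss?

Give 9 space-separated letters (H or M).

Answer: M M M M M M M M H

Derivation:
Acc 1: bank0 row3 -> MISS (open row3); precharges=0
Acc 2: bank1 row4 -> MISS (open row4); precharges=0
Acc 3: bank0 row2 -> MISS (open row2); precharges=1
Acc 4: bank1 row1 -> MISS (open row1); precharges=2
Acc 5: bank2 row4 -> MISS (open row4); precharges=2
Acc 6: bank1 row3 -> MISS (open row3); precharges=3
Acc 7: bank0 row4 -> MISS (open row4); precharges=4
Acc 8: bank1 row0 -> MISS (open row0); precharges=5
Acc 9: bank0 row4 -> HIT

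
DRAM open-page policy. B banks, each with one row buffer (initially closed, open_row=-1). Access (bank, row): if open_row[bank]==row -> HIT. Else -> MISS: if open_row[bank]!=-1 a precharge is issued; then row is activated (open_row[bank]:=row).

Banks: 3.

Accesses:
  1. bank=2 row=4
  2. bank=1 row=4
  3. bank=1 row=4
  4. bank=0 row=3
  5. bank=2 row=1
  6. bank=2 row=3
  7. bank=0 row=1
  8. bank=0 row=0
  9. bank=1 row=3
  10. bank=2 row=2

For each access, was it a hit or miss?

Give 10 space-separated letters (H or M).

Answer: M M H M M M M M M M

Derivation:
Acc 1: bank2 row4 -> MISS (open row4); precharges=0
Acc 2: bank1 row4 -> MISS (open row4); precharges=0
Acc 3: bank1 row4 -> HIT
Acc 4: bank0 row3 -> MISS (open row3); precharges=0
Acc 5: bank2 row1 -> MISS (open row1); precharges=1
Acc 6: bank2 row3 -> MISS (open row3); precharges=2
Acc 7: bank0 row1 -> MISS (open row1); precharges=3
Acc 8: bank0 row0 -> MISS (open row0); precharges=4
Acc 9: bank1 row3 -> MISS (open row3); precharges=5
Acc 10: bank2 row2 -> MISS (open row2); precharges=6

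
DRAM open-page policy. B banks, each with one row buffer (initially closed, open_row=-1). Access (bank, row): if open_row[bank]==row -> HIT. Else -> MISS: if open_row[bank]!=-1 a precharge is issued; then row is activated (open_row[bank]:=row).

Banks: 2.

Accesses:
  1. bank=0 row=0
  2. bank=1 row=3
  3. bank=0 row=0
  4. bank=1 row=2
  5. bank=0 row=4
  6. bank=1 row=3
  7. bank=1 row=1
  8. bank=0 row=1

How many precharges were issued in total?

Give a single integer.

Acc 1: bank0 row0 -> MISS (open row0); precharges=0
Acc 2: bank1 row3 -> MISS (open row3); precharges=0
Acc 3: bank0 row0 -> HIT
Acc 4: bank1 row2 -> MISS (open row2); precharges=1
Acc 5: bank0 row4 -> MISS (open row4); precharges=2
Acc 6: bank1 row3 -> MISS (open row3); precharges=3
Acc 7: bank1 row1 -> MISS (open row1); precharges=4
Acc 8: bank0 row1 -> MISS (open row1); precharges=5

Answer: 5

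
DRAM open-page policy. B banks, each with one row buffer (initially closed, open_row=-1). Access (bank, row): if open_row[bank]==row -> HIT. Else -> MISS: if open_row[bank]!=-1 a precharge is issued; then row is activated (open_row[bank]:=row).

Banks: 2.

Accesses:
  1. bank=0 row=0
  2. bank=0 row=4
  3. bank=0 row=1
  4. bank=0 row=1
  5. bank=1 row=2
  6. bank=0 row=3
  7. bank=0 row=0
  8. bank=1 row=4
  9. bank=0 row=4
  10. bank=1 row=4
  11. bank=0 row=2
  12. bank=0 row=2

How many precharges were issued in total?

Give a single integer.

Acc 1: bank0 row0 -> MISS (open row0); precharges=0
Acc 2: bank0 row4 -> MISS (open row4); precharges=1
Acc 3: bank0 row1 -> MISS (open row1); precharges=2
Acc 4: bank0 row1 -> HIT
Acc 5: bank1 row2 -> MISS (open row2); precharges=2
Acc 6: bank0 row3 -> MISS (open row3); precharges=3
Acc 7: bank0 row0 -> MISS (open row0); precharges=4
Acc 8: bank1 row4 -> MISS (open row4); precharges=5
Acc 9: bank0 row4 -> MISS (open row4); precharges=6
Acc 10: bank1 row4 -> HIT
Acc 11: bank0 row2 -> MISS (open row2); precharges=7
Acc 12: bank0 row2 -> HIT

Answer: 7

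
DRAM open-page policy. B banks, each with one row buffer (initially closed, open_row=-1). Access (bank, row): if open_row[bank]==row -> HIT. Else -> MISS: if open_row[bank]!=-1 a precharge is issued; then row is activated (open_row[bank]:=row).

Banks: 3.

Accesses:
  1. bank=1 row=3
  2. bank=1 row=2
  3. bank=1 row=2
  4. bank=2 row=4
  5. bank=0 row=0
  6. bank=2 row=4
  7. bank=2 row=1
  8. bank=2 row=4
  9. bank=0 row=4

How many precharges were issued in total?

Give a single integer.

Answer: 4

Derivation:
Acc 1: bank1 row3 -> MISS (open row3); precharges=0
Acc 2: bank1 row2 -> MISS (open row2); precharges=1
Acc 3: bank1 row2 -> HIT
Acc 4: bank2 row4 -> MISS (open row4); precharges=1
Acc 5: bank0 row0 -> MISS (open row0); precharges=1
Acc 6: bank2 row4 -> HIT
Acc 7: bank2 row1 -> MISS (open row1); precharges=2
Acc 8: bank2 row4 -> MISS (open row4); precharges=3
Acc 9: bank0 row4 -> MISS (open row4); precharges=4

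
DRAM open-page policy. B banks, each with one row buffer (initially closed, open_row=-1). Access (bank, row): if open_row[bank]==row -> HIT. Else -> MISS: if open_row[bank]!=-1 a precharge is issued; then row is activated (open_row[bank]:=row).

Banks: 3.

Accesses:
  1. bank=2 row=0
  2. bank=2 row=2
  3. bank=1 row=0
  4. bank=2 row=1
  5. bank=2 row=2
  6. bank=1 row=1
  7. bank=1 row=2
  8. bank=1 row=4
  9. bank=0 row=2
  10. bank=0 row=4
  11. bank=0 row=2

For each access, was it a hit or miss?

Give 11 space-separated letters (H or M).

Acc 1: bank2 row0 -> MISS (open row0); precharges=0
Acc 2: bank2 row2 -> MISS (open row2); precharges=1
Acc 3: bank1 row0 -> MISS (open row0); precharges=1
Acc 4: bank2 row1 -> MISS (open row1); precharges=2
Acc 5: bank2 row2 -> MISS (open row2); precharges=3
Acc 6: bank1 row1 -> MISS (open row1); precharges=4
Acc 7: bank1 row2 -> MISS (open row2); precharges=5
Acc 8: bank1 row4 -> MISS (open row4); precharges=6
Acc 9: bank0 row2 -> MISS (open row2); precharges=6
Acc 10: bank0 row4 -> MISS (open row4); precharges=7
Acc 11: bank0 row2 -> MISS (open row2); precharges=8

Answer: M M M M M M M M M M M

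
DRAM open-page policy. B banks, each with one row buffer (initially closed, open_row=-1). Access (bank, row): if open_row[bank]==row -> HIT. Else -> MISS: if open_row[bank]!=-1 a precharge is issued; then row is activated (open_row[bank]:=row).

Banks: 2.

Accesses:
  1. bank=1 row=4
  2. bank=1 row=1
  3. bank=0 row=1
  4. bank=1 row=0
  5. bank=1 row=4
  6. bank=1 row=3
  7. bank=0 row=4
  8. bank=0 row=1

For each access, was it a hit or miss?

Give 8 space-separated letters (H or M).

Acc 1: bank1 row4 -> MISS (open row4); precharges=0
Acc 2: bank1 row1 -> MISS (open row1); precharges=1
Acc 3: bank0 row1 -> MISS (open row1); precharges=1
Acc 4: bank1 row0 -> MISS (open row0); precharges=2
Acc 5: bank1 row4 -> MISS (open row4); precharges=3
Acc 6: bank1 row3 -> MISS (open row3); precharges=4
Acc 7: bank0 row4 -> MISS (open row4); precharges=5
Acc 8: bank0 row1 -> MISS (open row1); precharges=6

Answer: M M M M M M M M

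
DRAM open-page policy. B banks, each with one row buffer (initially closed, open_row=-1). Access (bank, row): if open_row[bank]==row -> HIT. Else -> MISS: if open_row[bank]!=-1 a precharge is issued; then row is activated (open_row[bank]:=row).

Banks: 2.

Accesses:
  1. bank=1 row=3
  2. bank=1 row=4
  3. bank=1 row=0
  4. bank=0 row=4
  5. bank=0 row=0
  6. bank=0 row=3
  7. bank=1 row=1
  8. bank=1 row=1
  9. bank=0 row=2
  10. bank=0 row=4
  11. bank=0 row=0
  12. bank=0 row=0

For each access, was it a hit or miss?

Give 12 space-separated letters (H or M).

Answer: M M M M M M M H M M M H

Derivation:
Acc 1: bank1 row3 -> MISS (open row3); precharges=0
Acc 2: bank1 row4 -> MISS (open row4); precharges=1
Acc 3: bank1 row0 -> MISS (open row0); precharges=2
Acc 4: bank0 row4 -> MISS (open row4); precharges=2
Acc 5: bank0 row0 -> MISS (open row0); precharges=3
Acc 6: bank0 row3 -> MISS (open row3); precharges=4
Acc 7: bank1 row1 -> MISS (open row1); precharges=5
Acc 8: bank1 row1 -> HIT
Acc 9: bank0 row2 -> MISS (open row2); precharges=6
Acc 10: bank0 row4 -> MISS (open row4); precharges=7
Acc 11: bank0 row0 -> MISS (open row0); precharges=8
Acc 12: bank0 row0 -> HIT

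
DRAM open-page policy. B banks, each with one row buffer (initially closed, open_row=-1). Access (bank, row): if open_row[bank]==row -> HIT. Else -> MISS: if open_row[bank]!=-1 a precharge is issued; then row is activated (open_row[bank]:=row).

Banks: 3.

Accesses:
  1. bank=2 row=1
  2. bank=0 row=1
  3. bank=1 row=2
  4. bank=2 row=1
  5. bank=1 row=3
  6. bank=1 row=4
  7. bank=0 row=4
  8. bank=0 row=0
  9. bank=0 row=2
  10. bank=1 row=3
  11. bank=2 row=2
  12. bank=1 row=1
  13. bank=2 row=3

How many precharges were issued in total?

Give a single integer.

Answer: 9

Derivation:
Acc 1: bank2 row1 -> MISS (open row1); precharges=0
Acc 2: bank0 row1 -> MISS (open row1); precharges=0
Acc 3: bank1 row2 -> MISS (open row2); precharges=0
Acc 4: bank2 row1 -> HIT
Acc 5: bank1 row3 -> MISS (open row3); precharges=1
Acc 6: bank1 row4 -> MISS (open row4); precharges=2
Acc 7: bank0 row4 -> MISS (open row4); precharges=3
Acc 8: bank0 row0 -> MISS (open row0); precharges=4
Acc 9: bank0 row2 -> MISS (open row2); precharges=5
Acc 10: bank1 row3 -> MISS (open row3); precharges=6
Acc 11: bank2 row2 -> MISS (open row2); precharges=7
Acc 12: bank1 row1 -> MISS (open row1); precharges=8
Acc 13: bank2 row3 -> MISS (open row3); precharges=9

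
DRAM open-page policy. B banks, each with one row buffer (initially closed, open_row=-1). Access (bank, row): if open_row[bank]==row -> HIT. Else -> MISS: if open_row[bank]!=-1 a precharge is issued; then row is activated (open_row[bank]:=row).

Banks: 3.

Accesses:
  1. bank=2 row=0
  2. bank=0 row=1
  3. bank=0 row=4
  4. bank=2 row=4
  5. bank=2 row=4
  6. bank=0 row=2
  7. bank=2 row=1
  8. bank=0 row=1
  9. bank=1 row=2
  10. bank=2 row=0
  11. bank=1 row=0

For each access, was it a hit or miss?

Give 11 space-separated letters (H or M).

Answer: M M M M H M M M M M M

Derivation:
Acc 1: bank2 row0 -> MISS (open row0); precharges=0
Acc 2: bank0 row1 -> MISS (open row1); precharges=0
Acc 3: bank0 row4 -> MISS (open row4); precharges=1
Acc 4: bank2 row4 -> MISS (open row4); precharges=2
Acc 5: bank2 row4 -> HIT
Acc 6: bank0 row2 -> MISS (open row2); precharges=3
Acc 7: bank2 row1 -> MISS (open row1); precharges=4
Acc 8: bank0 row1 -> MISS (open row1); precharges=5
Acc 9: bank1 row2 -> MISS (open row2); precharges=5
Acc 10: bank2 row0 -> MISS (open row0); precharges=6
Acc 11: bank1 row0 -> MISS (open row0); precharges=7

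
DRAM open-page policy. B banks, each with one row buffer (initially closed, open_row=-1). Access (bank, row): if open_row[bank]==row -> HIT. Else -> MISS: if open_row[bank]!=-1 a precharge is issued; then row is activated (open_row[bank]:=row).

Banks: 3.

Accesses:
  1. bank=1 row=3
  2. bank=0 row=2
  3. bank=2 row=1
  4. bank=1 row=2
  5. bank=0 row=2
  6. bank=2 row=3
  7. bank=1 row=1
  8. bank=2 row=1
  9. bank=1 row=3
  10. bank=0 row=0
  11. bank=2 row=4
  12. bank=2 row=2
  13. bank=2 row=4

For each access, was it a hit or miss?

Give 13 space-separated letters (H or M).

Answer: M M M M H M M M M M M M M

Derivation:
Acc 1: bank1 row3 -> MISS (open row3); precharges=0
Acc 2: bank0 row2 -> MISS (open row2); precharges=0
Acc 3: bank2 row1 -> MISS (open row1); precharges=0
Acc 4: bank1 row2 -> MISS (open row2); precharges=1
Acc 5: bank0 row2 -> HIT
Acc 6: bank2 row3 -> MISS (open row3); precharges=2
Acc 7: bank1 row1 -> MISS (open row1); precharges=3
Acc 8: bank2 row1 -> MISS (open row1); precharges=4
Acc 9: bank1 row3 -> MISS (open row3); precharges=5
Acc 10: bank0 row0 -> MISS (open row0); precharges=6
Acc 11: bank2 row4 -> MISS (open row4); precharges=7
Acc 12: bank2 row2 -> MISS (open row2); precharges=8
Acc 13: bank2 row4 -> MISS (open row4); precharges=9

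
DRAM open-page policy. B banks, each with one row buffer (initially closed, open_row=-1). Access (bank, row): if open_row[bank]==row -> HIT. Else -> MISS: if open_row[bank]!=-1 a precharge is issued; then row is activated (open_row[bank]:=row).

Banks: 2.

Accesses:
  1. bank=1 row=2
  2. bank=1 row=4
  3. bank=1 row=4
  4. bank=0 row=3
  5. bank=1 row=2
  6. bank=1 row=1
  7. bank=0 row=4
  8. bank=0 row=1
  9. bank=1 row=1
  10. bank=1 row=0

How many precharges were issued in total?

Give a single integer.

Answer: 6

Derivation:
Acc 1: bank1 row2 -> MISS (open row2); precharges=0
Acc 2: bank1 row4 -> MISS (open row4); precharges=1
Acc 3: bank1 row4 -> HIT
Acc 4: bank0 row3 -> MISS (open row3); precharges=1
Acc 5: bank1 row2 -> MISS (open row2); precharges=2
Acc 6: bank1 row1 -> MISS (open row1); precharges=3
Acc 7: bank0 row4 -> MISS (open row4); precharges=4
Acc 8: bank0 row1 -> MISS (open row1); precharges=5
Acc 9: bank1 row1 -> HIT
Acc 10: bank1 row0 -> MISS (open row0); precharges=6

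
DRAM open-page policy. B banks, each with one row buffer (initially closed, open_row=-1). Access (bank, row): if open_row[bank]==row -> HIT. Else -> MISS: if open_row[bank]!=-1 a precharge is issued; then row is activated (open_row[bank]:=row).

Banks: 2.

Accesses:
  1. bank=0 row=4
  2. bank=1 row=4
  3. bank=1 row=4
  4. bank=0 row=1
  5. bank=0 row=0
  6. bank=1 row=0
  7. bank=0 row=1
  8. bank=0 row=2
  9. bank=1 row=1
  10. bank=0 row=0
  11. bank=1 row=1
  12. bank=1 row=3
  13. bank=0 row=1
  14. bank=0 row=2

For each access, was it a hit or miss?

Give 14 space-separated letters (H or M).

Acc 1: bank0 row4 -> MISS (open row4); precharges=0
Acc 2: bank1 row4 -> MISS (open row4); precharges=0
Acc 3: bank1 row4 -> HIT
Acc 4: bank0 row1 -> MISS (open row1); precharges=1
Acc 5: bank0 row0 -> MISS (open row0); precharges=2
Acc 6: bank1 row0 -> MISS (open row0); precharges=3
Acc 7: bank0 row1 -> MISS (open row1); precharges=4
Acc 8: bank0 row2 -> MISS (open row2); precharges=5
Acc 9: bank1 row1 -> MISS (open row1); precharges=6
Acc 10: bank0 row0 -> MISS (open row0); precharges=7
Acc 11: bank1 row1 -> HIT
Acc 12: bank1 row3 -> MISS (open row3); precharges=8
Acc 13: bank0 row1 -> MISS (open row1); precharges=9
Acc 14: bank0 row2 -> MISS (open row2); precharges=10

Answer: M M H M M M M M M M H M M M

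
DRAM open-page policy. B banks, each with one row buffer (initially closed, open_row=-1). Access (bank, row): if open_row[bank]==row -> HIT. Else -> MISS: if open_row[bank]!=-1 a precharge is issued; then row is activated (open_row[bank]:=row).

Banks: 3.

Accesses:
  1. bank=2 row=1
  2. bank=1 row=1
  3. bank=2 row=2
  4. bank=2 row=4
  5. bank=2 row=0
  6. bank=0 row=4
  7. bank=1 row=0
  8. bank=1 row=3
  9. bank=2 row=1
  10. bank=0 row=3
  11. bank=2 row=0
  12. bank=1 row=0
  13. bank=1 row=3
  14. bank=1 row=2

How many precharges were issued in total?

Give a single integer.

Answer: 11

Derivation:
Acc 1: bank2 row1 -> MISS (open row1); precharges=0
Acc 2: bank1 row1 -> MISS (open row1); precharges=0
Acc 3: bank2 row2 -> MISS (open row2); precharges=1
Acc 4: bank2 row4 -> MISS (open row4); precharges=2
Acc 5: bank2 row0 -> MISS (open row0); precharges=3
Acc 6: bank0 row4 -> MISS (open row4); precharges=3
Acc 7: bank1 row0 -> MISS (open row0); precharges=4
Acc 8: bank1 row3 -> MISS (open row3); precharges=5
Acc 9: bank2 row1 -> MISS (open row1); precharges=6
Acc 10: bank0 row3 -> MISS (open row3); precharges=7
Acc 11: bank2 row0 -> MISS (open row0); precharges=8
Acc 12: bank1 row0 -> MISS (open row0); precharges=9
Acc 13: bank1 row3 -> MISS (open row3); precharges=10
Acc 14: bank1 row2 -> MISS (open row2); precharges=11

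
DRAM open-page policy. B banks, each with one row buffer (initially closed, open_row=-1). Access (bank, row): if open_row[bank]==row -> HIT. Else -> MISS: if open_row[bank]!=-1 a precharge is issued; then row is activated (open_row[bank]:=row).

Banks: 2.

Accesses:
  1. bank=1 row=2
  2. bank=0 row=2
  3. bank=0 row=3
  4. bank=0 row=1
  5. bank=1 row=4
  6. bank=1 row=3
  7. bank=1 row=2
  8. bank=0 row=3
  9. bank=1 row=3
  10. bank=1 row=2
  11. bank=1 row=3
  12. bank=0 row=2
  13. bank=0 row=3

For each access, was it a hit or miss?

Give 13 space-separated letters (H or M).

Acc 1: bank1 row2 -> MISS (open row2); precharges=0
Acc 2: bank0 row2 -> MISS (open row2); precharges=0
Acc 3: bank0 row3 -> MISS (open row3); precharges=1
Acc 4: bank0 row1 -> MISS (open row1); precharges=2
Acc 5: bank1 row4 -> MISS (open row4); precharges=3
Acc 6: bank1 row3 -> MISS (open row3); precharges=4
Acc 7: bank1 row2 -> MISS (open row2); precharges=5
Acc 8: bank0 row3 -> MISS (open row3); precharges=6
Acc 9: bank1 row3 -> MISS (open row3); precharges=7
Acc 10: bank1 row2 -> MISS (open row2); precharges=8
Acc 11: bank1 row3 -> MISS (open row3); precharges=9
Acc 12: bank0 row2 -> MISS (open row2); precharges=10
Acc 13: bank0 row3 -> MISS (open row3); precharges=11

Answer: M M M M M M M M M M M M M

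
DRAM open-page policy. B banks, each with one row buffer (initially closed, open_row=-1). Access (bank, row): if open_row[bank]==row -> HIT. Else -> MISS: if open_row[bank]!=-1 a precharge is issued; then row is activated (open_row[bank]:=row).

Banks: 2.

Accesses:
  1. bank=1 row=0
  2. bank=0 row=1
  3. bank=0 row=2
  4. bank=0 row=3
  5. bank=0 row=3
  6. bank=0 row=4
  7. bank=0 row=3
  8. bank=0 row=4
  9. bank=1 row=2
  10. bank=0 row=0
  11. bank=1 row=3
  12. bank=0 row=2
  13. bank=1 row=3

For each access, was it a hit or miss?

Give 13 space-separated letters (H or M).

Acc 1: bank1 row0 -> MISS (open row0); precharges=0
Acc 2: bank0 row1 -> MISS (open row1); precharges=0
Acc 3: bank0 row2 -> MISS (open row2); precharges=1
Acc 4: bank0 row3 -> MISS (open row3); precharges=2
Acc 5: bank0 row3 -> HIT
Acc 6: bank0 row4 -> MISS (open row4); precharges=3
Acc 7: bank0 row3 -> MISS (open row3); precharges=4
Acc 8: bank0 row4 -> MISS (open row4); precharges=5
Acc 9: bank1 row2 -> MISS (open row2); precharges=6
Acc 10: bank0 row0 -> MISS (open row0); precharges=7
Acc 11: bank1 row3 -> MISS (open row3); precharges=8
Acc 12: bank0 row2 -> MISS (open row2); precharges=9
Acc 13: bank1 row3 -> HIT

Answer: M M M M H M M M M M M M H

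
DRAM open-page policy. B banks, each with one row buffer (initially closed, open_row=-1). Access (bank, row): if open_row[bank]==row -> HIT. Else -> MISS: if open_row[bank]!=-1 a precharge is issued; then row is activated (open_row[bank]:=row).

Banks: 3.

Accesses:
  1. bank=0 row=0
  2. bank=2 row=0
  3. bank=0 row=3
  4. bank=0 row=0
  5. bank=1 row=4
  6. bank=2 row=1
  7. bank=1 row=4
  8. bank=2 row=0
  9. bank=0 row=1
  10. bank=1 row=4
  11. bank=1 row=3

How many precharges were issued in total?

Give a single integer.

Answer: 6

Derivation:
Acc 1: bank0 row0 -> MISS (open row0); precharges=0
Acc 2: bank2 row0 -> MISS (open row0); precharges=0
Acc 3: bank0 row3 -> MISS (open row3); precharges=1
Acc 4: bank0 row0 -> MISS (open row0); precharges=2
Acc 5: bank1 row4 -> MISS (open row4); precharges=2
Acc 6: bank2 row1 -> MISS (open row1); precharges=3
Acc 7: bank1 row4 -> HIT
Acc 8: bank2 row0 -> MISS (open row0); precharges=4
Acc 9: bank0 row1 -> MISS (open row1); precharges=5
Acc 10: bank1 row4 -> HIT
Acc 11: bank1 row3 -> MISS (open row3); precharges=6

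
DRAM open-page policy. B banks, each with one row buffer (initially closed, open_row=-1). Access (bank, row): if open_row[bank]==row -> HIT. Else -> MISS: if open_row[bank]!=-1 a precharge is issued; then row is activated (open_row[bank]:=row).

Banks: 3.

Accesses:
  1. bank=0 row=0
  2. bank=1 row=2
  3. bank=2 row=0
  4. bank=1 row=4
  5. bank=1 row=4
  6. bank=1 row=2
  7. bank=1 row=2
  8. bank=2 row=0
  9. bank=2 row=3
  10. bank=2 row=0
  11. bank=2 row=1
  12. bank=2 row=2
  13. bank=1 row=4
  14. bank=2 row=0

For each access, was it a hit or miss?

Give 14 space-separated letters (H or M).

Answer: M M M M H M H H M M M M M M

Derivation:
Acc 1: bank0 row0 -> MISS (open row0); precharges=0
Acc 2: bank1 row2 -> MISS (open row2); precharges=0
Acc 3: bank2 row0 -> MISS (open row0); precharges=0
Acc 4: bank1 row4 -> MISS (open row4); precharges=1
Acc 5: bank1 row4 -> HIT
Acc 6: bank1 row2 -> MISS (open row2); precharges=2
Acc 7: bank1 row2 -> HIT
Acc 8: bank2 row0 -> HIT
Acc 9: bank2 row3 -> MISS (open row3); precharges=3
Acc 10: bank2 row0 -> MISS (open row0); precharges=4
Acc 11: bank2 row1 -> MISS (open row1); precharges=5
Acc 12: bank2 row2 -> MISS (open row2); precharges=6
Acc 13: bank1 row4 -> MISS (open row4); precharges=7
Acc 14: bank2 row0 -> MISS (open row0); precharges=8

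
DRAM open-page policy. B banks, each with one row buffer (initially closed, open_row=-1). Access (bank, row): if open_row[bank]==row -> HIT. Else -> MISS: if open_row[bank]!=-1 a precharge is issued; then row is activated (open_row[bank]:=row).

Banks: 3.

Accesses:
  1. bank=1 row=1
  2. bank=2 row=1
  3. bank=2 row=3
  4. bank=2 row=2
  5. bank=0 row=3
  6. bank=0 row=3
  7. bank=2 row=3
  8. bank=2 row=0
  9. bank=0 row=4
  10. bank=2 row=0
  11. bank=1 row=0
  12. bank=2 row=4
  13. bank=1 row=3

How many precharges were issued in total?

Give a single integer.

Acc 1: bank1 row1 -> MISS (open row1); precharges=0
Acc 2: bank2 row1 -> MISS (open row1); precharges=0
Acc 3: bank2 row3 -> MISS (open row3); precharges=1
Acc 4: bank2 row2 -> MISS (open row2); precharges=2
Acc 5: bank0 row3 -> MISS (open row3); precharges=2
Acc 6: bank0 row3 -> HIT
Acc 7: bank2 row3 -> MISS (open row3); precharges=3
Acc 8: bank2 row0 -> MISS (open row0); precharges=4
Acc 9: bank0 row4 -> MISS (open row4); precharges=5
Acc 10: bank2 row0 -> HIT
Acc 11: bank1 row0 -> MISS (open row0); precharges=6
Acc 12: bank2 row4 -> MISS (open row4); precharges=7
Acc 13: bank1 row3 -> MISS (open row3); precharges=8

Answer: 8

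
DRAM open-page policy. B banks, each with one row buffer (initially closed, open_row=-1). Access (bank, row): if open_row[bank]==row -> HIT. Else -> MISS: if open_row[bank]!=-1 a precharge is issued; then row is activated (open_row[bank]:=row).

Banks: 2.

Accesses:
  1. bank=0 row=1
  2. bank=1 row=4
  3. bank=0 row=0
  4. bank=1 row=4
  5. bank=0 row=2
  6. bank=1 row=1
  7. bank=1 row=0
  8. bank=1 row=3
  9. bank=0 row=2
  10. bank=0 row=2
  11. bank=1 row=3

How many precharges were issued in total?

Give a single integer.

Acc 1: bank0 row1 -> MISS (open row1); precharges=0
Acc 2: bank1 row4 -> MISS (open row4); precharges=0
Acc 3: bank0 row0 -> MISS (open row0); precharges=1
Acc 4: bank1 row4 -> HIT
Acc 5: bank0 row2 -> MISS (open row2); precharges=2
Acc 6: bank1 row1 -> MISS (open row1); precharges=3
Acc 7: bank1 row0 -> MISS (open row0); precharges=4
Acc 8: bank1 row3 -> MISS (open row3); precharges=5
Acc 9: bank0 row2 -> HIT
Acc 10: bank0 row2 -> HIT
Acc 11: bank1 row3 -> HIT

Answer: 5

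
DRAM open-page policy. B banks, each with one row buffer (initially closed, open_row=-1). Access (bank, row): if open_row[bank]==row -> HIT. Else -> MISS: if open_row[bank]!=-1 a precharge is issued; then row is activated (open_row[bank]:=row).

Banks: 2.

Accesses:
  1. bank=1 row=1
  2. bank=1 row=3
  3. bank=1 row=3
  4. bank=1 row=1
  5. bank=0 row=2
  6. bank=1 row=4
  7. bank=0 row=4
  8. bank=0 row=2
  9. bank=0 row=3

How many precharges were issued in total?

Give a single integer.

Acc 1: bank1 row1 -> MISS (open row1); precharges=0
Acc 2: bank1 row3 -> MISS (open row3); precharges=1
Acc 3: bank1 row3 -> HIT
Acc 4: bank1 row1 -> MISS (open row1); precharges=2
Acc 5: bank0 row2 -> MISS (open row2); precharges=2
Acc 6: bank1 row4 -> MISS (open row4); precharges=3
Acc 7: bank0 row4 -> MISS (open row4); precharges=4
Acc 8: bank0 row2 -> MISS (open row2); precharges=5
Acc 9: bank0 row3 -> MISS (open row3); precharges=6

Answer: 6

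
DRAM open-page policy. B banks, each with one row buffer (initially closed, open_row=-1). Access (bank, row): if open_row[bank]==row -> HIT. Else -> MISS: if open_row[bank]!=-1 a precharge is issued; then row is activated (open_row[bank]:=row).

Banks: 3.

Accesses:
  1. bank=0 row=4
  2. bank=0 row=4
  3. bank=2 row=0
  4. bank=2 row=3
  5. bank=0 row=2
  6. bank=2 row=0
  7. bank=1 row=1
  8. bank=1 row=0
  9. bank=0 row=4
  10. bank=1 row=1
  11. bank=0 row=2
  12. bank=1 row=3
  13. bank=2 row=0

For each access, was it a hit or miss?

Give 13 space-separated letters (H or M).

Acc 1: bank0 row4 -> MISS (open row4); precharges=0
Acc 2: bank0 row4 -> HIT
Acc 3: bank2 row0 -> MISS (open row0); precharges=0
Acc 4: bank2 row3 -> MISS (open row3); precharges=1
Acc 5: bank0 row2 -> MISS (open row2); precharges=2
Acc 6: bank2 row0 -> MISS (open row0); precharges=3
Acc 7: bank1 row1 -> MISS (open row1); precharges=3
Acc 8: bank1 row0 -> MISS (open row0); precharges=4
Acc 9: bank0 row4 -> MISS (open row4); precharges=5
Acc 10: bank1 row1 -> MISS (open row1); precharges=6
Acc 11: bank0 row2 -> MISS (open row2); precharges=7
Acc 12: bank1 row3 -> MISS (open row3); precharges=8
Acc 13: bank2 row0 -> HIT

Answer: M H M M M M M M M M M M H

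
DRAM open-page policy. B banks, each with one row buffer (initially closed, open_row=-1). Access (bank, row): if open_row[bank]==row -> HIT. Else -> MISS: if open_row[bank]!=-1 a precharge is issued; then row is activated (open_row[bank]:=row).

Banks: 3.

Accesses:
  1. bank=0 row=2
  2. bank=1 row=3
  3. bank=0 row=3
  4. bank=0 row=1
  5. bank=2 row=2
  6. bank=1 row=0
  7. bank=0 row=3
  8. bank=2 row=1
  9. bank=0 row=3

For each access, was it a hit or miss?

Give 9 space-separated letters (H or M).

Acc 1: bank0 row2 -> MISS (open row2); precharges=0
Acc 2: bank1 row3 -> MISS (open row3); precharges=0
Acc 3: bank0 row3 -> MISS (open row3); precharges=1
Acc 4: bank0 row1 -> MISS (open row1); precharges=2
Acc 5: bank2 row2 -> MISS (open row2); precharges=2
Acc 6: bank1 row0 -> MISS (open row0); precharges=3
Acc 7: bank0 row3 -> MISS (open row3); precharges=4
Acc 8: bank2 row1 -> MISS (open row1); precharges=5
Acc 9: bank0 row3 -> HIT

Answer: M M M M M M M M H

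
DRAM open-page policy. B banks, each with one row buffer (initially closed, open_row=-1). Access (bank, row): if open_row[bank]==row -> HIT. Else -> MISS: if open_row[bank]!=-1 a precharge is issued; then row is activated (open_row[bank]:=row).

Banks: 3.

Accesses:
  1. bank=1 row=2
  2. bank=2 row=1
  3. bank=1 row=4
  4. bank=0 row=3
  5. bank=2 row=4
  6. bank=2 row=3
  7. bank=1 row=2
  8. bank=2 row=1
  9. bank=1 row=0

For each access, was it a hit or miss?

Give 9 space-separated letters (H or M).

Answer: M M M M M M M M M

Derivation:
Acc 1: bank1 row2 -> MISS (open row2); precharges=0
Acc 2: bank2 row1 -> MISS (open row1); precharges=0
Acc 3: bank1 row4 -> MISS (open row4); precharges=1
Acc 4: bank0 row3 -> MISS (open row3); precharges=1
Acc 5: bank2 row4 -> MISS (open row4); precharges=2
Acc 6: bank2 row3 -> MISS (open row3); precharges=3
Acc 7: bank1 row2 -> MISS (open row2); precharges=4
Acc 8: bank2 row1 -> MISS (open row1); precharges=5
Acc 9: bank1 row0 -> MISS (open row0); precharges=6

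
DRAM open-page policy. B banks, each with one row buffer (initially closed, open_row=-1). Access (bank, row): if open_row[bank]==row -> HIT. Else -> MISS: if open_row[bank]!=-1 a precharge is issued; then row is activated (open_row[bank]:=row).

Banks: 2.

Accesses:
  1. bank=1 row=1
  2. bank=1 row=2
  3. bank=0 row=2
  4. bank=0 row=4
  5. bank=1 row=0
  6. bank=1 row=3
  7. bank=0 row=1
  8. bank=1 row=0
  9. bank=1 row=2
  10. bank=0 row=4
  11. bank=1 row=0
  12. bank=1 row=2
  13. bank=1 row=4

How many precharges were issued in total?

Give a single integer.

Answer: 11

Derivation:
Acc 1: bank1 row1 -> MISS (open row1); precharges=0
Acc 2: bank1 row2 -> MISS (open row2); precharges=1
Acc 3: bank0 row2 -> MISS (open row2); precharges=1
Acc 4: bank0 row4 -> MISS (open row4); precharges=2
Acc 5: bank1 row0 -> MISS (open row0); precharges=3
Acc 6: bank1 row3 -> MISS (open row3); precharges=4
Acc 7: bank0 row1 -> MISS (open row1); precharges=5
Acc 8: bank1 row0 -> MISS (open row0); precharges=6
Acc 9: bank1 row2 -> MISS (open row2); precharges=7
Acc 10: bank0 row4 -> MISS (open row4); precharges=8
Acc 11: bank1 row0 -> MISS (open row0); precharges=9
Acc 12: bank1 row2 -> MISS (open row2); precharges=10
Acc 13: bank1 row4 -> MISS (open row4); precharges=11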